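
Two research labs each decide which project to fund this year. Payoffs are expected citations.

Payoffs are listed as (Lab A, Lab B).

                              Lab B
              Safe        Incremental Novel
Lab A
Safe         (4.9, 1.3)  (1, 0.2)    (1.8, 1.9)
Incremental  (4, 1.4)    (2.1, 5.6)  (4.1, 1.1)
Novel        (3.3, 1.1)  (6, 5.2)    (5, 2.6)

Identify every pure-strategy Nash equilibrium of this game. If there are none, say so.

Lab A against Safe: payoffs 4.9, 4, 3.3 → best response Safe.
Lab A against Incremental: payoffs 1, 2.1, 6 → best response Novel.
Lab A against Novel: payoffs 1.8, 4.1, 5 → best response Novel.
Lab B against Safe: payoffs 1.3, 0.2, 1.9 → best response Novel.
Lab B against Incremental: payoffs 1.4, 5.6, 1.1 → best response Incremental.
Lab B against Novel: payoffs 1.1, 5.2, 2.6 → best response Incremental.
Mutual best responses: (Novel, Incremental).

(Novel, Incremental)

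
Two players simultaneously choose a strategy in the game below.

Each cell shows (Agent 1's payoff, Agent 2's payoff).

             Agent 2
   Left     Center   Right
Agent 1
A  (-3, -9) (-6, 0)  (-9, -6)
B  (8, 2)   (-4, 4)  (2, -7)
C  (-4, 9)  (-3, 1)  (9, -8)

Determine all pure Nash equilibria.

Check each profile: it is a Nash equilibrium iff no player can strictly gain by switching unilaterally.
(A, Left): Agent 1 can switch to B (-3 → 8). Not NE.
(A, Center): Agent 1 can switch to B (-6 → -4). Not NE.
(A, Right): Agent 1 can switch to B (-9 → 2). Not NE.
(B, Left): Agent 2 can switch to Center (2 → 4). Not NE.
(B, Center): Agent 1 can switch to C (-4 → -3). Not NE.
(B, Right): Agent 1 can switch to C (2 → 9). Not NE.
(C, Left): Agent 1 can switch to A (-4 → -3). Not NE.
(C, Center): Agent 2 can switch to Left (1 → 9). Not NE.
(C, Right): Agent 2 can switch to Left (-8 → 9). Not NE.

There is no pure-strategy Nash equilibrium.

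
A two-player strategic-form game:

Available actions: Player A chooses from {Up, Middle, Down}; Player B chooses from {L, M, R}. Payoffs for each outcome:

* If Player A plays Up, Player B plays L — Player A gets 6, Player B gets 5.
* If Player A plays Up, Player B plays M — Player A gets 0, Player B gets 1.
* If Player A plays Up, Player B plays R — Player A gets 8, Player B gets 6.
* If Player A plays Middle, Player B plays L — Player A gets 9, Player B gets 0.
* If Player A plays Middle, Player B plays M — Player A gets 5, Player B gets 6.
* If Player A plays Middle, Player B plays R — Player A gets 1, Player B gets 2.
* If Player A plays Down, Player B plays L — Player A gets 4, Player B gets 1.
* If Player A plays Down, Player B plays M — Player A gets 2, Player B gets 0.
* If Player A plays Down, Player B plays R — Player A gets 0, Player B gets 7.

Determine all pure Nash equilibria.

Pure-strategy Nash equilibria: (Up, R) and (Middle, M)

(Up, L): Player A can switch to Middle (6 → 9). Not NE.
(Up, M): Player A can switch to Middle (0 → 5). Not NE.
(Up, R): Player A gets 8, best alternative 1; Player B gets 6, best alternative 5. No profitable deviation — NE.
(Middle, L): Player B can switch to M (0 → 6). Not NE.
(Middle, M): Player A gets 5, best alternative 2; Player B gets 6, best alternative 2. No profitable deviation — NE.
(Middle, R): Player A can switch to Up (1 → 8). Not NE.
(Down, L): Player A can switch to Up (4 → 6). Not NE.
(Down, M): Player A can switch to Middle (2 → 5). Not NE.
(The remaining 1 profile has a profitable deviation by the same check.)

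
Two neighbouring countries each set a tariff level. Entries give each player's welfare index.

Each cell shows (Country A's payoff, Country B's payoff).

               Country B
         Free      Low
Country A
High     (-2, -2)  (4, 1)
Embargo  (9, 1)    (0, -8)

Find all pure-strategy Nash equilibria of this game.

The pure Nash equilibria are (High, Low), (Embargo, Free).

(High, Free): Country A can switch to Embargo (-2 → 9). Not NE.
(High, Low): Country A gets 4, best alternative 0; Country B gets 1, best alternative -2. No profitable deviation — NE.
(Embargo, Free): Country A gets 9, best alternative -2; Country B gets 1, best alternative -8. No profitable deviation — NE.
(Embargo, Low): Country A can switch to High (0 → 4). Not NE.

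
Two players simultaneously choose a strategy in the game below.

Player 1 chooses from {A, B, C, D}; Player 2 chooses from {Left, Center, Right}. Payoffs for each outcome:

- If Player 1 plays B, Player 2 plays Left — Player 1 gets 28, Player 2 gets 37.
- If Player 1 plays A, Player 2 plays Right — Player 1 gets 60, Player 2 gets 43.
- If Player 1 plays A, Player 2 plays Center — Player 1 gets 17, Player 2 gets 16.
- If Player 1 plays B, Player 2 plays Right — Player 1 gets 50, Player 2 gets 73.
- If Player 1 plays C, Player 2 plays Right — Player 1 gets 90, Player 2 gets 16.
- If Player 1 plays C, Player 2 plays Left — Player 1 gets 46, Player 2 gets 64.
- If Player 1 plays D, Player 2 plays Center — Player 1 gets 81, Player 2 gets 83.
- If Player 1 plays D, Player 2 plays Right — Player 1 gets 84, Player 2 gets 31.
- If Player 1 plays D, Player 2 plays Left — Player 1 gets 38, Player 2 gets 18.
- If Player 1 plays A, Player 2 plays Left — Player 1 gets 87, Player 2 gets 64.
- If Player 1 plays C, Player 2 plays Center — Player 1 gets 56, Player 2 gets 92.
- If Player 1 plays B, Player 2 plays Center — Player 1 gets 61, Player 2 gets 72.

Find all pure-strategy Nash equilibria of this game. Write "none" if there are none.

For each player, find the best response to each opponent profile; mutual best responses are the pure NE.
Player 1 against Left: payoffs 87, 28, 46, 38 → best response A.
Player 1 against Center: payoffs 17, 61, 56, 81 → best response D.
Player 1 against Right: payoffs 60, 50, 90, 84 → best response C.
Player 2 against A: payoffs 64, 16, 43 → best response Left.
Player 2 against B: payoffs 37, 72, 73 → best response Right.
Player 2 against C: payoffs 64, 92, 16 → best response Center.
Player 2 against D: payoffs 18, 83, 31 → best response Center.
Mutual best responses: (A, Left); (D, Center).

(A, Left); (D, Center)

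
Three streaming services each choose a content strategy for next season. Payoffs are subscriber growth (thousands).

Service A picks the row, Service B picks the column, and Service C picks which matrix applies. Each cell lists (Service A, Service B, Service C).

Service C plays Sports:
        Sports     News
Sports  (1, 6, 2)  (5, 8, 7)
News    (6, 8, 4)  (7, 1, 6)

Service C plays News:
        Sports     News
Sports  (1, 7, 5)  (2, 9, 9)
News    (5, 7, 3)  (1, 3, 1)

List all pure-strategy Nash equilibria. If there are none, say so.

For each player, find the best response to each opponent profile; mutual best responses are the pure NE.
Service A against (Sports, Sports): payoffs 1, 6 → best response News.
Service A against (Sports, News): payoffs 1, 5 → best response News.
Service A against (News, Sports): payoffs 5, 7 → best response News.
Service A against (News, News): payoffs 2, 1 → best response Sports.
Service B against (Sports, Sports): payoffs 6, 8 → best response News.
Service B against (Sports, News): payoffs 7, 9 → best response News.
Service B against (News, Sports): payoffs 8, 1 → best response Sports.
Service B against (News, News): payoffs 7, 3 → best response Sports.
Service C against (Sports, Sports): payoffs 2, 5 → best response News.
Service C against (Sports, News): payoffs 7, 9 → best response News.
Service C against (News, Sports): payoffs 4, 3 → best response Sports.
Service C against (News, News): payoffs 6, 1 → best response Sports.
Mutual best responses: (Sports, News, News); (News, Sports, Sports).

The pure Nash equilibria are (Sports, News, News); (News, Sports, Sports).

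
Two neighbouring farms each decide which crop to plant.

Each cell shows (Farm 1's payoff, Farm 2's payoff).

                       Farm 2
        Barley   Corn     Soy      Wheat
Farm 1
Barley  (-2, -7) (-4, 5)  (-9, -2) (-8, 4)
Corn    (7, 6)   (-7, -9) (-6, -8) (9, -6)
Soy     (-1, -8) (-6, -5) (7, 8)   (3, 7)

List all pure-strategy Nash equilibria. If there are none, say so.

For each strategy profile, look for a profitable unilateral deviation.
(Barley, Barley): Farm 1 can switch to Corn (-2 → 7). Not NE.
(Barley, Corn): Farm 1 gets -4, best alternative -6; Farm 2 gets 5, best alternative 4. No profitable deviation — NE.
(Barley, Soy): Farm 1 can switch to Corn (-9 → -6). Not NE.
(Barley, Wheat): Farm 1 can switch to Corn (-8 → 9). Not NE.
(Corn, Barley): Farm 1 gets 7, best alternative -1; Farm 2 gets 6, best alternative -6. No profitable deviation — NE.
(Corn, Corn): Farm 1 can switch to Barley (-7 → -4). Not NE.
(Corn, Soy): Farm 1 can switch to Soy (-6 → 7). Not NE.
(Corn, Wheat): Farm 2 can switch to Barley (-6 → 6). Not NE.
(Soy, Soy): Farm 1 gets 7, best alternative -6; Farm 2 gets 8, best alternative 7. No profitable deviation — NE.
(The remaining 3 profiles each have a profitable deviation by the same check.)

(Barley, Corn), (Corn, Barley), (Soy, Soy)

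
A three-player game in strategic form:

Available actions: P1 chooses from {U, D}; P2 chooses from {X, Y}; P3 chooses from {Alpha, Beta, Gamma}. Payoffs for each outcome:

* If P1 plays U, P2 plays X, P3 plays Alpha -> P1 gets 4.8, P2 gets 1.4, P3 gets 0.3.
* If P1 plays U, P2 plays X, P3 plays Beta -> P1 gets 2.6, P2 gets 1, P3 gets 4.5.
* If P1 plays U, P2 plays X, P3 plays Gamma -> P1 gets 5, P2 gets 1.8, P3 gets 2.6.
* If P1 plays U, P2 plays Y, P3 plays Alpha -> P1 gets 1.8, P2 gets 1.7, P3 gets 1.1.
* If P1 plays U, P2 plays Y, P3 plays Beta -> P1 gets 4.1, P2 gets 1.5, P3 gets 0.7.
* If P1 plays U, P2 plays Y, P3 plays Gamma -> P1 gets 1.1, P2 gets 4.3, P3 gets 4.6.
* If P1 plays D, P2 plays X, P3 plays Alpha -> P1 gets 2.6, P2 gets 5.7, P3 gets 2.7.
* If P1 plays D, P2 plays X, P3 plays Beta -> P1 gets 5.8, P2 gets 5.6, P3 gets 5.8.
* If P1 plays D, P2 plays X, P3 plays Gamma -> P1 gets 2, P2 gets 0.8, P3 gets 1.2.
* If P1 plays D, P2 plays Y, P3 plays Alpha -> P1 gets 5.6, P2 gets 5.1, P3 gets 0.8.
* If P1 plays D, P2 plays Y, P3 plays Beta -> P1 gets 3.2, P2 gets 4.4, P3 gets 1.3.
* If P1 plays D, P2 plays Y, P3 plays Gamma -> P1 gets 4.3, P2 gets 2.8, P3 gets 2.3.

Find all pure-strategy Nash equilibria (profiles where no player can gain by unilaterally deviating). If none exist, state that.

The pure Nash equilibria are (D, X, Beta) and (D, Y, Gamma).

For each player, find the best response to each opponent profile; mutual best responses are the pure NE.
P1 against (X, Alpha): payoffs 4.8, 2.6 → best response U.
P1 against (X, Beta): payoffs 2.6, 5.8 → best response D.
P1 against (X, Gamma): payoffs 5, 2 → best response U.
P1 against (Y, Alpha): payoffs 1.8, 5.6 → best response D.
P1 against (Y, Beta): payoffs 4.1, 3.2 → best response U.
P1 against (Y, Gamma): payoffs 1.1, 4.3 → best response D.
P2 against (U, Alpha): payoffs 1.4, 1.7 → best response Y.
P2 against (U, Beta): payoffs 1, 1.5 → best response Y.
P2 against (U, Gamma): payoffs 1.8, 4.3 → best response Y.
P2 against (D, Alpha): payoffs 5.7, 5.1 → best response X.
P2 against (D, Beta): payoffs 5.6, 4.4 → best response X.
P2 against (D, Gamma): payoffs 0.8, 2.8 → best response Y.
P3 against (U, X): payoffs 0.3, 4.5, 2.6 → best response Beta.
P3 against (U, Y): payoffs 1.1, 0.7, 4.6 → best response Gamma.
P3 against (D, X): payoffs 2.7, 5.8, 1.2 → best response Beta.
P3 against (D, Y): payoffs 0.8, 1.3, 2.3 → best response Gamma.
Mutual best responses: (D, X, Beta); (D, Y, Gamma).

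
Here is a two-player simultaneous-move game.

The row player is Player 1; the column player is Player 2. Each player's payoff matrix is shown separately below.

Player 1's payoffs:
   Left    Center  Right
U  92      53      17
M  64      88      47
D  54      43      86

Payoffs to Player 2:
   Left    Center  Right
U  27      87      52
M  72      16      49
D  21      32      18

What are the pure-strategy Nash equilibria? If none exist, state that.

Player 1 against Left: payoffs 92, 64, 54 → best response U.
Player 1 against Center: payoffs 53, 88, 43 → best response M.
Player 1 against Right: payoffs 17, 47, 86 → best response D.
Player 2 against U: payoffs 27, 87, 52 → best response Center.
Player 2 against M: payoffs 72, 16, 49 → best response Left.
Player 2 against D: payoffs 21, 32, 18 → best response Center.
No profile is a mutual best response for all players.

none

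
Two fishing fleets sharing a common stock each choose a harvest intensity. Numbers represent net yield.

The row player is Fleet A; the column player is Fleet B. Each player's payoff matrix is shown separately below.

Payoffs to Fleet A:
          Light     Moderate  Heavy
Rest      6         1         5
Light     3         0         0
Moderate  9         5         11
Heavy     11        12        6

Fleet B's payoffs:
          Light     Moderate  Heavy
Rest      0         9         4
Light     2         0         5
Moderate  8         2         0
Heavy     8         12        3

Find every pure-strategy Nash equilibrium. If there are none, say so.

(Heavy, Moderate)

(Rest, Light): Fleet A can switch to Moderate (6 → 9). Not NE.
(Rest, Moderate): Fleet A can switch to Moderate (1 → 5). Not NE.
(Rest, Heavy): Fleet A can switch to Moderate (5 → 11). Not NE.
(Light, Light): Fleet A can switch to Rest (3 → 6). Not NE.
(Light, Moderate): Fleet A can switch to Rest (0 → 1). Not NE.
(Light, Heavy): Fleet A can switch to Rest (0 → 5). Not NE.
(Moderate, Light): Fleet A can switch to Heavy (9 → 11). Not NE.
(Moderate, Moderate): Fleet A can switch to Heavy (5 → 12). Not NE.
(Moderate, Heavy): Fleet B can switch to Light (0 → 8). Not NE.
(Heavy, Light): Fleet B can switch to Moderate (8 → 12). Not NE.
(Heavy, Moderate): Fleet A gets 12, best alternative 5; Fleet B gets 12, best alternative 8. No profitable deviation — NE.
(Heavy, Heavy): Fleet A can switch to Moderate (6 → 11). Not NE.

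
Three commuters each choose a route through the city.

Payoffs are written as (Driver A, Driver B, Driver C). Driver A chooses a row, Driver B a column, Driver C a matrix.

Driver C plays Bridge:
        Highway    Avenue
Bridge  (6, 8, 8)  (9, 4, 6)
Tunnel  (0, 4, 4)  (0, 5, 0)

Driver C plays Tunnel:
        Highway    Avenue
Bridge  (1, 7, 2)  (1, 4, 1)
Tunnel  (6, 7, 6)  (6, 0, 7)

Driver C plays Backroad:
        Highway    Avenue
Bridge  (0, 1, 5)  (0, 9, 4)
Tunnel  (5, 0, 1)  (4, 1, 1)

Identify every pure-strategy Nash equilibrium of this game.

(Bridge, Highway, Bridge), (Tunnel, Highway, Tunnel)

Driver A against (Highway, Bridge): payoffs 6, 0 → best response Bridge.
Driver A against (Highway, Tunnel): payoffs 1, 6 → best response Tunnel.
Driver A against (Highway, Backroad): payoffs 0, 5 → best response Tunnel.
Driver A against (Avenue, Bridge): payoffs 9, 0 → best response Bridge.
Driver A against (Avenue, Tunnel): payoffs 1, 6 → best response Tunnel.
Driver A against (Avenue, Backroad): payoffs 0, 4 → best response Tunnel.
Driver B against (Bridge, Bridge): payoffs 8, 4 → best response Highway.
Driver B against (Bridge, Tunnel): payoffs 7, 4 → best response Highway.
Driver B against (Bridge, Backroad): payoffs 1, 9 → best response Avenue.
Driver B against (Tunnel, Bridge): payoffs 4, 5 → best response Avenue.
Driver B against (Tunnel, Tunnel): payoffs 7, 0 → best response Highway.
Driver B against (Tunnel, Backroad): payoffs 0, 1 → best response Avenue.
Driver C against (Bridge, Highway): payoffs 8, 2, 5 → best response Bridge.
Driver C against (Bridge, Avenue): payoffs 6, 1, 4 → best response Bridge.
Driver C against (Tunnel, Highway): payoffs 4, 6, 1 → best response Tunnel.
Driver C against (Tunnel, Avenue): payoffs 0, 7, 1 → best response Tunnel.
Mutual best responses: (Bridge, Highway, Bridge); (Tunnel, Highway, Tunnel).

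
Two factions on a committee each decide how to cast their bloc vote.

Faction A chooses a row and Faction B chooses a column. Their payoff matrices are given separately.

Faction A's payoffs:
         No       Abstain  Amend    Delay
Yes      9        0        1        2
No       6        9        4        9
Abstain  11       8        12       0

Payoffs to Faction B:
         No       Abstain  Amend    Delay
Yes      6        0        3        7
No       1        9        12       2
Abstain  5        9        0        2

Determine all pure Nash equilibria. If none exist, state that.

Faction A against No: payoffs 9, 6, 11 → best response Abstain.
Faction A against Abstain: payoffs 0, 9, 8 → best response No.
Faction A against Amend: payoffs 1, 4, 12 → best response Abstain.
Faction A against Delay: payoffs 2, 9, 0 → best response No.
Faction B against Yes: payoffs 6, 0, 3, 7 → best response Delay.
Faction B against No: payoffs 1, 9, 12, 2 → best response Amend.
Faction B against Abstain: payoffs 5, 9, 0, 2 → best response Abstain.
No profile is a mutual best response for all players.

This game has no pure Nash equilibrium.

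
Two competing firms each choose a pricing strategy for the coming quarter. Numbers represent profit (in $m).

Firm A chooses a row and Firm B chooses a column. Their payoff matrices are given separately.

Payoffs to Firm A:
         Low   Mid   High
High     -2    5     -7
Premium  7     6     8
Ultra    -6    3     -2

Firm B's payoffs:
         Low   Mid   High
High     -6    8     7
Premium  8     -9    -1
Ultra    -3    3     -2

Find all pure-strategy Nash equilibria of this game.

(High, Low): Firm A can switch to Premium (-2 → 7). Not NE.
(High, Mid): Firm A can switch to Premium (5 → 6). Not NE.
(High, High): Firm A can switch to Premium (-7 → 8). Not NE.
(Premium, Low): Firm A gets 7, best alternative -2; Firm B gets 8, best alternative -1. No profitable deviation — NE.
(Premium, Mid): Firm B can switch to Low (-9 → 8). Not NE.
(Premium, High): Firm B can switch to Low (-1 → 8). Not NE.
(Ultra, Low): Firm A can switch to High (-6 → -2). Not NE.
(Ultra, Mid): Firm A can switch to High (3 → 5). Not NE.
(Ultra, High): Firm A can switch to Premium (-2 → 8). Not NE.

The unique pure-strategy Nash equilibrium is (Premium, Low).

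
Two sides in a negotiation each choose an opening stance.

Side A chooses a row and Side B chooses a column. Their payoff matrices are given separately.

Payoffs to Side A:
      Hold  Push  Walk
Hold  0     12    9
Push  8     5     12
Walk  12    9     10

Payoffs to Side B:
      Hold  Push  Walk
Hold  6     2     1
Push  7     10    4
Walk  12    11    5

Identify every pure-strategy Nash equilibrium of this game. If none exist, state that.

(Walk, Hold)

For each strategy profile, look for a profitable unilateral deviation.
(Hold, Hold): Side A can switch to Push (0 → 8). Not NE.
(Hold, Push): Side B can switch to Hold (2 → 6). Not NE.
(Hold, Walk): Side A can switch to Push (9 → 12). Not NE.
(Push, Hold): Side A can switch to Walk (8 → 12). Not NE.
(Push, Push): Side A can switch to Hold (5 → 12). Not NE.
(Push, Walk): Side B can switch to Hold (4 → 7). Not NE.
(Walk, Hold): Side A gets 12, best alternative 8; Side B gets 12, best alternative 11. No profitable deviation — NE.
(Walk, Push): Side A can switch to Hold (9 → 12). Not NE.
(Walk, Walk): Side A can switch to Push (10 → 12). Not NE.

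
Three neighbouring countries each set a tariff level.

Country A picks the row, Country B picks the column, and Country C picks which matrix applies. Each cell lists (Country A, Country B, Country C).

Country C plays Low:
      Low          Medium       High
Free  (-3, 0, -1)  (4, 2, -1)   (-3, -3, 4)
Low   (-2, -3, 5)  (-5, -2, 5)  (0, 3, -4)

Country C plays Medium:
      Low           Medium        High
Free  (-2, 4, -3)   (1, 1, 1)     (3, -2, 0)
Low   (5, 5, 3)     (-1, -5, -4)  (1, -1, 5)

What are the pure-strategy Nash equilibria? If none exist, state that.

This game has no pure Nash equilibrium.

(Free, Low, Low): Country A can switch to Low (-3 → -2). Not NE.
(Free, Low, Medium): Country A can switch to Low (-2 → 5). Not NE.
(Free, Medium, Low): Country C can switch to Medium (-1 → 1). Not NE.
(Free, Medium, Medium): Country B can switch to Low (1 → 4). Not NE.
(Free, High, Low): Country A can switch to Low (-3 → 0). Not NE.
(Free, High, Medium): Country B can switch to Low (-2 → 4). Not NE.
(The remaining 6 profiles each have a profitable deviation by the same check.)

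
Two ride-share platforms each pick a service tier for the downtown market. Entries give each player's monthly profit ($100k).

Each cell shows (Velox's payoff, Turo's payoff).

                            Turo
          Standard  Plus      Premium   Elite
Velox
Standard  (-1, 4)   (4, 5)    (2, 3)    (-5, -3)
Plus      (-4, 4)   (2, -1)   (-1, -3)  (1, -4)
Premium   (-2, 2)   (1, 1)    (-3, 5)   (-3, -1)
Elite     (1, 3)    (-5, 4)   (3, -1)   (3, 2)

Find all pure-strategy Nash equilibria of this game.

The unique pure-strategy Nash equilibrium is (Standard, Plus).

Velox against Standard: payoffs -1, -4, -2, 1 → best response Elite.
Velox against Plus: payoffs 4, 2, 1, -5 → best response Standard.
Velox against Premium: payoffs 2, -1, -3, 3 → best response Elite.
Velox against Elite: payoffs -5, 1, -3, 3 → best response Elite.
Turo against Standard: payoffs 4, 5, 3, -3 → best response Plus.
Turo against Plus: payoffs 4, -1, -3, -4 → best response Standard.
Turo against Premium: payoffs 2, 1, 5, -1 → best response Premium.
Turo against Elite: payoffs 3, 4, -1, 2 → best response Plus.
Mutual best responses: (Standard, Plus).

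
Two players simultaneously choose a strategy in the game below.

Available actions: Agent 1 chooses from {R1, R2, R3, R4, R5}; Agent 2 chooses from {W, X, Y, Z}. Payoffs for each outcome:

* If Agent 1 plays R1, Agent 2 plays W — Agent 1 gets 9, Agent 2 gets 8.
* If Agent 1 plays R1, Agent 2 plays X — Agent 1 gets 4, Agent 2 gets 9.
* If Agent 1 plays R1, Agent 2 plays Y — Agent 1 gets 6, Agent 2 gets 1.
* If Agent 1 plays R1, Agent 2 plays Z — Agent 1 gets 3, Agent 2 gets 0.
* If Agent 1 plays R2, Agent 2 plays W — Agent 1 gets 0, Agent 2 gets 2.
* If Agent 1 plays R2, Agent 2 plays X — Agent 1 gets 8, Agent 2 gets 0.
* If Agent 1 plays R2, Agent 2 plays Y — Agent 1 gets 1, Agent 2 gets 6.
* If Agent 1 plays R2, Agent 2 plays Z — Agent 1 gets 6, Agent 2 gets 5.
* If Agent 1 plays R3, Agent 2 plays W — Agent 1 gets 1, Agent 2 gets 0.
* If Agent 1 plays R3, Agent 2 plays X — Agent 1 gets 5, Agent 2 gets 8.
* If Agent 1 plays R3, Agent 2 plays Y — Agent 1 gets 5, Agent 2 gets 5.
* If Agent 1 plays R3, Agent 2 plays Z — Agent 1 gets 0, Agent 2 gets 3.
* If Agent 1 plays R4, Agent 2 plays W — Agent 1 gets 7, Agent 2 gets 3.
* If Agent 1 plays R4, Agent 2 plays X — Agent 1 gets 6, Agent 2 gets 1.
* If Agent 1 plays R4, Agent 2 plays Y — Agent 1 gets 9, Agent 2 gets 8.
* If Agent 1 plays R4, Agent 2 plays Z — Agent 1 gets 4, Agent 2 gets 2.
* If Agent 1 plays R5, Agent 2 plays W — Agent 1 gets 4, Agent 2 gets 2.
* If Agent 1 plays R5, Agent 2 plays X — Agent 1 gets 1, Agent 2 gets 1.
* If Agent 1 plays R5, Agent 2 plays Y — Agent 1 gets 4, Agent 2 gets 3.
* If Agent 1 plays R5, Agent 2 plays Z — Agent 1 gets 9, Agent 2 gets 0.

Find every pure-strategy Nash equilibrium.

Pure NE: (R4, Y)

For each strategy profile, look for a profitable unilateral deviation.
(R1, W): Agent 2 can switch to X (8 → 9). Not NE.
(R1, X): Agent 1 can switch to R2 (4 → 8). Not NE.
(R1, Y): Agent 1 can switch to R4 (6 → 9). Not NE.
(R1, Z): Agent 1 can switch to R2 (3 → 6). Not NE.
(R2, W): Agent 1 can switch to R1 (0 → 9). Not NE.
(R2, X): Agent 2 can switch to W (0 → 2). Not NE.
(R2, Y): Agent 1 can switch to R1 (1 → 6). Not NE.
(R2, Z): Agent 1 can switch to R5 (6 → 9). Not NE.
(R3, W): Agent 1 can switch to R1 (1 → 9). Not NE.
(R3, X): Agent 1 can switch to R2 (5 → 8). Not NE.
(R4, Y): Agent 1 gets 9, best alternative 6; Agent 2 gets 8, best alternative 3. No profitable deviation — NE.
(The remaining 9 profiles each have a profitable deviation by the same check.)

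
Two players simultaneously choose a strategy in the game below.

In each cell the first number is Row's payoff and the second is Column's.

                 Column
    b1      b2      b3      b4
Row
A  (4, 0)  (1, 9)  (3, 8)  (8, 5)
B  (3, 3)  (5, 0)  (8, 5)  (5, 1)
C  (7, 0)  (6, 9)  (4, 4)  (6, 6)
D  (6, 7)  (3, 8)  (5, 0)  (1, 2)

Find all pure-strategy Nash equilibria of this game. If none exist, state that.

Row against b1: payoffs 4, 3, 7, 6 → best response C.
Row against b2: payoffs 1, 5, 6, 3 → best response C.
Row against b3: payoffs 3, 8, 4, 5 → best response B.
Row against b4: payoffs 8, 5, 6, 1 → best response A.
Column against A: payoffs 0, 9, 8, 5 → best response b2.
Column against B: payoffs 3, 0, 5, 1 → best response b3.
Column against C: payoffs 0, 9, 4, 6 → best response b2.
Column against D: payoffs 7, 8, 0, 2 → best response b2.
Mutual best responses: (B, b3); (C, b2).

(B, b3) and (C, b2)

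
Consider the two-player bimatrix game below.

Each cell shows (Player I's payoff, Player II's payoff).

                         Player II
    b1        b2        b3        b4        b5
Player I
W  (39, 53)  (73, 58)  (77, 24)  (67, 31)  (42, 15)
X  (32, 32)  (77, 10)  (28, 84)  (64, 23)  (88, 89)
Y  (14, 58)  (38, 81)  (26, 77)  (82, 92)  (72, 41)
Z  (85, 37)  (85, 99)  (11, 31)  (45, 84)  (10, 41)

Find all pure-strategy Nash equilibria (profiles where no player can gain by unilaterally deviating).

Player I against b1: payoffs 39, 32, 14, 85 → best response Z.
Player I against b2: payoffs 73, 77, 38, 85 → best response Z.
Player I against b3: payoffs 77, 28, 26, 11 → best response W.
Player I against b4: payoffs 67, 64, 82, 45 → best response Y.
Player I against b5: payoffs 42, 88, 72, 10 → best response X.
Player II against W: payoffs 53, 58, 24, 31, 15 → best response b2.
Player II against X: payoffs 32, 10, 84, 23, 89 → best response b5.
Player II against Y: payoffs 58, 81, 77, 92, 41 → best response b4.
Player II against Z: payoffs 37, 99, 31, 84, 41 → best response b2.
Mutual best responses: (X, b5); (Y, b4); (Z, b2).

Pure-strategy Nash equilibria: (X, b5); (Y, b4); (Z, b2)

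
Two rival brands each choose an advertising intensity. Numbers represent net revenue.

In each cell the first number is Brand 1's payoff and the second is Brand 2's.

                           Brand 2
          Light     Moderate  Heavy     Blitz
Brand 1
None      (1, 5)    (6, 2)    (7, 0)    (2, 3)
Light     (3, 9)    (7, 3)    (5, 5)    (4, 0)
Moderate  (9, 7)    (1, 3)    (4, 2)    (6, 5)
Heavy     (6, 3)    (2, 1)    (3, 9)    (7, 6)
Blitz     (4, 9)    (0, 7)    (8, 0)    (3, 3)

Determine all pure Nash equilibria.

Brand 1 against Light: payoffs 1, 3, 9, 6, 4 → best response Moderate.
Brand 1 against Moderate: payoffs 6, 7, 1, 2, 0 → best response Light.
Brand 1 against Heavy: payoffs 7, 5, 4, 3, 8 → best response Blitz.
Brand 1 against Blitz: payoffs 2, 4, 6, 7, 3 → best response Heavy.
Brand 2 against None: payoffs 5, 2, 0, 3 → best response Light.
Brand 2 against Light: payoffs 9, 3, 5, 0 → best response Light.
Brand 2 against Moderate: payoffs 7, 3, 2, 5 → best response Light.
Brand 2 against Heavy: payoffs 3, 1, 9, 6 → best response Heavy.
Brand 2 against Blitz: payoffs 9, 7, 0, 3 → best response Light.
Mutual best responses: (Moderate, Light).

Pure NE: (Moderate, Light)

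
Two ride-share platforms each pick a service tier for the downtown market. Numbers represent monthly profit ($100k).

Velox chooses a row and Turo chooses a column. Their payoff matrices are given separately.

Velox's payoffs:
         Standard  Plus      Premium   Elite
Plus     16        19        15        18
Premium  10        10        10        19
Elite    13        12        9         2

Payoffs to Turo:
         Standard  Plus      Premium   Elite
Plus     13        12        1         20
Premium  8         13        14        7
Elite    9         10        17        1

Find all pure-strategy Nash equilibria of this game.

No pure-strategy Nash equilibrium.

Mark each player's best response to every combination of opponents' strategies; a profile where every player is best-responding is a pure Nash equilibrium.
Velox against Standard: payoffs 16, 10, 13 → best response Plus.
Velox against Plus: payoffs 19, 10, 12 → best response Plus.
Velox against Premium: payoffs 15, 10, 9 → best response Plus.
Velox against Elite: payoffs 18, 19, 2 → best response Premium.
Turo against Plus: payoffs 13, 12, 1, 20 → best response Elite.
Turo against Premium: payoffs 8, 13, 14, 7 → best response Premium.
Turo against Elite: payoffs 9, 10, 17, 1 → best response Premium.
No profile is a mutual best response for all players.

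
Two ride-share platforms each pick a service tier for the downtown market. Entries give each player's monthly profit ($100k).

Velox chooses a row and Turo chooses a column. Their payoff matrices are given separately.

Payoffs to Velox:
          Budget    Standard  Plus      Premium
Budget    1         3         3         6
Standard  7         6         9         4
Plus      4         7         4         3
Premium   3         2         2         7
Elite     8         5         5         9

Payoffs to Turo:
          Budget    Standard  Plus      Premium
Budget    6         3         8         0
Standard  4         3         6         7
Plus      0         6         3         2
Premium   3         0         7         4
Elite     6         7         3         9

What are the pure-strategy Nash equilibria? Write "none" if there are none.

(Plus, Standard), (Elite, Premium)

Mark each player's best response to every combination of opponents' strategies; a profile where every player is best-responding is a pure Nash equilibrium.
Velox against Budget: payoffs 1, 7, 4, 3, 8 → best response Elite.
Velox against Standard: payoffs 3, 6, 7, 2, 5 → best response Plus.
Velox against Plus: payoffs 3, 9, 4, 2, 5 → best response Standard.
Velox against Premium: payoffs 6, 4, 3, 7, 9 → best response Elite.
Turo against Budget: payoffs 6, 3, 8, 0 → best response Plus.
Turo against Standard: payoffs 4, 3, 6, 7 → best response Premium.
Turo against Plus: payoffs 0, 6, 3, 2 → best response Standard.
Turo against Premium: payoffs 3, 0, 7, 4 → best response Plus.
Turo against Elite: payoffs 6, 7, 3, 9 → best response Premium.
Mutual best responses: (Plus, Standard); (Elite, Premium).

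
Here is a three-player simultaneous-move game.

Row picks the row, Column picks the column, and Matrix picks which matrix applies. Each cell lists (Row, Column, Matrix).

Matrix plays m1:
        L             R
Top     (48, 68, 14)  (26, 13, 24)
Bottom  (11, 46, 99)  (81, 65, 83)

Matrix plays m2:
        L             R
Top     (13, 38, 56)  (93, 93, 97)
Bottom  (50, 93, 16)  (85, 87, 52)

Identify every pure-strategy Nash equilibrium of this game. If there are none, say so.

The pure Nash equilibria are (Top, R, m2) and (Bottom, R, m1).

(Top, L, m1): Matrix can switch to m2 (14 → 56). Not NE.
(Top, L, m2): Row can switch to Bottom (13 → 50). Not NE.
(Top, R, m1): Row can switch to Bottom (26 → 81). Not NE.
(Top, R, m2): Row gets 93, best alternative 85; Column gets 93, best alternative 38; Matrix gets 97, best alternative 24. No profitable deviation — NE.
(Bottom, L, m1): Row can switch to Top (11 → 48). Not NE.
(Bottom, L, m2): Matrix can switch to m1 (16 → 99). Not NE.
(Bottom, R, m1): Row gets 81, best alternative 26; Column gets 65, best alternative 46; Matrix gets 83, best alternative 52. No profitable deviation — NE.
(Bottom, R, m2): Row can switch to Top (85 → 93). Not NE.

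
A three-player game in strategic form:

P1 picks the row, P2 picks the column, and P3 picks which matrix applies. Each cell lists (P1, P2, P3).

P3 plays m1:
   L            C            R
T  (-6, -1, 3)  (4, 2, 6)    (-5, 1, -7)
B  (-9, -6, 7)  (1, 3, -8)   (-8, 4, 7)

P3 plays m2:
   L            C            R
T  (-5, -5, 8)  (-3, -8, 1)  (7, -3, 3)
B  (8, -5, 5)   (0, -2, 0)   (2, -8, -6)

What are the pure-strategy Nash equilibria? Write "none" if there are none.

P1 against (L, m1): payoffs -6, -9 → best response T.
P1 against (L, m2): payoffs -5, 8 → best response B.
P1 against (C, m1): payoffs 4, 1 → best response T.
P1 against (C, m2): payoffs -3, 0 → best response B.
P1 against (R, m1): payoffs -5, -8 → best response T.
P1 against (R, m2): payoffs 7, 2 → best response T.
P2 against (T, m1): payoffs -1, 2, 1 → best response C.
P2 against (T, m2): payoffs -5, -8, -3 → best response R.
P2 against (B, m1): payoffs -6, 3, 4 → best response R.
P2 against (B, m2): payoffs -5, -2, -8 → best response C.
P3 against (T, L): payoffs 3, 8 → best response m2.
P3 against (T, C): payoffs 6, 1 → best response m1.
P3 against (T, R): payoffs -7, 3 → best response m2.
P3 against (B, L): payoffs 7, 5 → best response m1.
P3 against (B, C): payoffs -8, 0 → best response m2.
P3 against (B, R): payoffs 7, -6 → best response m1.
Mutual best responses: (T, C, m1); (T, R, m2); (B, C, m2).

Pure-strategy Nash equilibria: (T, C, m1) and (T, R, m2) and (B, C, m2)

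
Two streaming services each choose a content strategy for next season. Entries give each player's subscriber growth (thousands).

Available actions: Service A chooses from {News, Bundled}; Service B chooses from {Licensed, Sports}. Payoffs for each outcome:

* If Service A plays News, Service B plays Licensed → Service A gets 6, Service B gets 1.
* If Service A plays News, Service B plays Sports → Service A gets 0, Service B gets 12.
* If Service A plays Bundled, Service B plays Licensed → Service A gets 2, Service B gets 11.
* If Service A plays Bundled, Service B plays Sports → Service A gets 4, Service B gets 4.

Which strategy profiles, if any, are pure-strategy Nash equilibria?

(News, Licensed): Service B can switch to Sports (1 → 12). Not NE.
(News, Sports): Service A can switch to Bundled (0 → 4). Not NE.
(Bundled, Licensed): Service A can switch to News (2 → 6). Not NE.
(Bundled, Sports): Service B can switch to Licensed (4 → 11). Not NE.

There is no pure-strategy Nash equilibrium.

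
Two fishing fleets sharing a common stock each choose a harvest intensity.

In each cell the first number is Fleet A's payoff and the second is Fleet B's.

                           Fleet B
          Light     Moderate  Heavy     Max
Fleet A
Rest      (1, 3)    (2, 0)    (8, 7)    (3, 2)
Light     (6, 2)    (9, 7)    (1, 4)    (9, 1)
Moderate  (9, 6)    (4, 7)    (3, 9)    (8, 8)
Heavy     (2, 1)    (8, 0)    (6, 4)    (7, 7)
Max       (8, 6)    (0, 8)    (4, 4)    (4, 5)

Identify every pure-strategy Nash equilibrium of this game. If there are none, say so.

For each player, find the best response to each opponent profile; mutual best responses are the pure NE.
Fleet A against Light: payoffs 1, 6, 9, 2, 8 → best response Moderate.
Fleet A against Moderate: payoffs 2, 9, 4, 8, 0 → best response Light.
Fleet A against Heavy: payoffs 8, 1, 3, 6, 4 → best response Rest.
Fleet A against Max: payoffs 3, 9, 8, 7, 4 → best response Light.
Fleet B against Rest: payoffs 3, 0, 7, 2 → best response Heavy.
Fleet B against Light: payoffs 2, 7, 4, 1 → best response Moderate.
Fleet B against Moderate: payoffs 6, 7, 9, 8 → best response Heavy.
Fleet B against Heavy: payoffs 1, 0, 4, 7 → best response Max.
Fleet B against Max: payoffs 6, 8, 4, 5 → best response Moderate.
Mutual best responses: (Rest, Heavy); (Light, Moderate).

(Rest, Heavy); (Light, Moderate)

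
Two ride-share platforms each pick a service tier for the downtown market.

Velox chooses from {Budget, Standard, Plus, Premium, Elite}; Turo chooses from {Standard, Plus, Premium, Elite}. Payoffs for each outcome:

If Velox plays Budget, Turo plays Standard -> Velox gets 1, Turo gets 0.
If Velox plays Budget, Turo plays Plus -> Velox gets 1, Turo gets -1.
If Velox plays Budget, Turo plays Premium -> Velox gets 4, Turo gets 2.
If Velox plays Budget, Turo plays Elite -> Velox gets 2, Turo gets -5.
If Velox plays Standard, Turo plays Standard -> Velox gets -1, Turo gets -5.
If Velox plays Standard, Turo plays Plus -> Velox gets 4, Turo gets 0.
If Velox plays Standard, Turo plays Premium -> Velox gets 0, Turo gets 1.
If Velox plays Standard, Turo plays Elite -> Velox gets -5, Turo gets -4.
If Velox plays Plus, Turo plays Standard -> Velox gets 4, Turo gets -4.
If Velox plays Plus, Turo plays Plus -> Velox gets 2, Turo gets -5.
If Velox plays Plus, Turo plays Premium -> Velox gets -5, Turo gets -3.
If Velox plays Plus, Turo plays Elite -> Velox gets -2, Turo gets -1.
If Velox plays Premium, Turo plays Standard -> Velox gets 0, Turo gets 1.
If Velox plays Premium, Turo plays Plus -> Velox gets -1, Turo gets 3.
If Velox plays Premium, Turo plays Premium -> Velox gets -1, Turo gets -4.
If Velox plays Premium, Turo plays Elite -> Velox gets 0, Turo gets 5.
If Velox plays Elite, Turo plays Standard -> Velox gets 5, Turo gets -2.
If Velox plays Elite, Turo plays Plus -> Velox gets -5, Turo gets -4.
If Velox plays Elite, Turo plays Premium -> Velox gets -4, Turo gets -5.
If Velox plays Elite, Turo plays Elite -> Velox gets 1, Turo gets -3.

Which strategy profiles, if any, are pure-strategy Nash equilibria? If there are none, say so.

(Budget, Premium) and (Elite, Standard)

For each player, find the best response to each opponent profile; mutual best responses are the pure NE.
Velox against Standard: payoffs 1, -1, 4, 0, 5 → best response Elite.
Velox against Plus: payoffs 1, 4, 2, -1, -5 → best response Standard.
Velox against Premium: payoffs 4, 0, -5, -1, -4 → best response Budget.
Velox against Elite: payoffs 2, -5, -2, 0, 1 → best response Budget.
Turo against Budget: payoffs 0, -1, 2, -5 → best response Premium.
Turo against Standard: payoffs -5, 0, 1, -4 → best response Premium.
Turo against Plus: payoffs -4, -5, -3, -1 → best response Elite.
Turo against Premium: payoffs 1, 3, -4, 5 → best response Elite.
Turo against Elite: payoffs -2, -4, -5, -3 → best response Standard.
Mutual best responses: (Budget, Premium); (Elite, Standard).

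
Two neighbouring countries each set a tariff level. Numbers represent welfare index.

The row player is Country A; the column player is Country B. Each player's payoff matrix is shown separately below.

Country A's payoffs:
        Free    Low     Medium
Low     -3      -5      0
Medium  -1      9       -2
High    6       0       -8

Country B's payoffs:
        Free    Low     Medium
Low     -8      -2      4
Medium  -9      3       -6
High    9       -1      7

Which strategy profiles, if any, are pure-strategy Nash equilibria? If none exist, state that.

Pure-strategy Nash equilibria: (Low, Medium), (Medium, Low), (High, Free)

For each strategy profile, look for a profitable unilateral deviation.
(Low, Free): Country A can switch to Medium (-3 → -1). Not NE.
(Low, Low): Country A can switch to Medium (-5 → 9). Not NE.
(Low, Medium): Country A gets 0, best alternative -2; Country B gets 4, best alternative -2. No profitable deviation — NE.
(Medium, Free): Country A can switch to High (-1 → 6). Not NE.
(Medium, Low): Country A gets 9, best alternative 0; Country B gets 3, best alternative -6. No profitable deviation — NE.
(Medium, Medium): Country A can switch to Low (-2 → 0). Not NE.
(High, Free): Country A gets 6, best alternative -1; Country B gets 9, best alternative 7. No profitable deviation — NE.
(High, Low): Country A can switch to Medium (0 → 9). Not NE.
(High, Medium): Country A can switch to Low (-8 → 0). Not NE.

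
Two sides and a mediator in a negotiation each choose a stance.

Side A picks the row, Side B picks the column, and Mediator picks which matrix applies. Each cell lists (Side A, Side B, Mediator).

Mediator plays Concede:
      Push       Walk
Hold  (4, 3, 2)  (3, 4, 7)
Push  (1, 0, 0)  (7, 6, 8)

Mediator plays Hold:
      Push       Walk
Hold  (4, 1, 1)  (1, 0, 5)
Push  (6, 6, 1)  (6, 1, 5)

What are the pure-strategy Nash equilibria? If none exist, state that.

(Hold, Push, Concede): Side B can switch to Walk (3 → 4). Not NE.
(Hold, Push, Hold): Side A can switch to Push (4 → 6). Not NE.
(Hold, Walk, Concede): Side A can switch to Push (3 → 7). Not NE.
(Hold, Walk, Hold): Side A can switch to Push (1 → 6). Not NE.
(Push, Push, Concede): Side A can switch to Hold (1 → 4). Not NE.
(Push, Push, Hold): Side A gets 6, best alternative 4; Side B gets 6, best alternative 1; Mediator gets 1, best alternative 0. No profitable deviation — NE.
(Push, Walk, Concede): Side A gets 7, best alternative 3; Side B gets 6, best alternative 0; Mediator gets 8, best alternative 5. No profitable deviation — NE.
(Push, Walk, Hold): Side B can switch to Push (1 → 6). Not NE.

Pure-strategy Nash equilibria: (Push, Push, Hold); (Push, Walk, Concede)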